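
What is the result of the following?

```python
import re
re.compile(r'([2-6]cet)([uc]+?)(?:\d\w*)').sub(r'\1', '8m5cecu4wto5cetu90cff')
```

The pattern matches a character in [2-6], then the literal 'cet' (captured); then one or more of one of [uc] (lazy) (captured); then a digit, then zero or more of a word character (non-capturing group).
Matches: at [11:21] → '5cetu90cff'.
`\1` in the replacement pulls in group 1's text for each match.

'8m5cecu4wto5cet'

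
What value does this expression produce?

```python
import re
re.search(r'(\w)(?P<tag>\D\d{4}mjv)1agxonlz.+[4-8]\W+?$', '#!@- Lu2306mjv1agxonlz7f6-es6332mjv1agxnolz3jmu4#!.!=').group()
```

'Lu2306mjv1agxonlz7f6-es6332mjv1agxnolz3jmu4#!.!='

The pattern matches a word character (captured); then a non-digit, then exactly 4 of a digit, then the literal 'mjv' (captured as 'tag'); then the literal '1a', then the literal 'gxo', then the literal 'nlz'; then one or more of any character, then a character in [4-8], then one or more of a non-word character (lazy); then anchored at the end.
`search` walks the string left to right and returns the first match it finds.
The match spans [5:53] → 'Lu2306mjv1agxonlz7f6-es6332mjv1agxnolz3jmu4#!.!='.
Captured: group 1 = 'L', group 2 = 'u2306mjv'.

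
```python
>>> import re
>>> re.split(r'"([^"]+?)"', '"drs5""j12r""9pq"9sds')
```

['', 'drs5', '', 'j12r', '', '9pq', '9sds']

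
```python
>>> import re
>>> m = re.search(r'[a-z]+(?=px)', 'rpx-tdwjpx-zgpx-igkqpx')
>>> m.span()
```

(0, 1)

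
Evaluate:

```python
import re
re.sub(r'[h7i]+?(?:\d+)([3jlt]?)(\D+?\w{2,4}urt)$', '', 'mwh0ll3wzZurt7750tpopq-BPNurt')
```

The pattern matches one or more of one of [h7i] (lazy); then one or more of a digit (non-capturing group); then optionally one of [3jlt] (captured); then one or more of a non-digit (lazy), then 2 to 4 of a word character, then the literal 'urt' (captured); then anchored at the end.
Matches: at [13:29] → '7750tpopq-BPNurt'.
Each match is replaced by ''.

'mwh0ll3wzZurt'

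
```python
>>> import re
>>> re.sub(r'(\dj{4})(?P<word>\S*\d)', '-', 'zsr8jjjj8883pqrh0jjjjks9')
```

'zsr-'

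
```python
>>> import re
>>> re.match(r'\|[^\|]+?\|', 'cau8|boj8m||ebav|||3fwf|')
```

None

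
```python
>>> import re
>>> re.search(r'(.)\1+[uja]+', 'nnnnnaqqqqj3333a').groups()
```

A backreference is literal: `\1` must see the identical characters the first group matched.
Unlike `match`, `search` isn't anchored — it looks for the pattern anywhere in the string.
The match spans [0:6] → 'nnnnna'.
Captured: group 1 = 'n'.

('n',)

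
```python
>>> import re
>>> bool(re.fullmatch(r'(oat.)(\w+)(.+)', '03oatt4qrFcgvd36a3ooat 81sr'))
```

For `fullmatch`, every character of the input must be accounted for by the pattern.
Here the pattern can't cover the whole string, so the call returns None, and `bool(None)` is False.

False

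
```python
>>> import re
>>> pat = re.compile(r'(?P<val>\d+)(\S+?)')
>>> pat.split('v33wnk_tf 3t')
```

['v', '33', 'w', 'nk_tf ', '3', 't', '']

This matches one or more of a digit (captured as 'val'); then one or more of a non-whitespace character (lazy) (captured).
Matches to split on: at [1:4] → '33w'; at [10:12] → '3t'.
`re.split` interleaves the captured-group text with the surrounding fragments.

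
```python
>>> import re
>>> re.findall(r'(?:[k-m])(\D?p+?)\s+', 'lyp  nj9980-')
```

This matches a character in [k-m] (non-capturing group); then optionally a non-digit, then one or more of the literal 'p' (lazy) (captured); then one or more of whitespace.
Walking the string: at [0:5] match 'lyp  ', group 1 = 'yp'.
Because there's exactly one group, `findall` drops the full match and keeps group 1 from the one hit.

['yp']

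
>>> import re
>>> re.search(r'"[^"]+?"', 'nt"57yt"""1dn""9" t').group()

'"57yt"'

Unlike `match`, `search` isn't anchored — it looks for the pattern anywhere in the string.
The match spans [2:8] → '"57yt"'.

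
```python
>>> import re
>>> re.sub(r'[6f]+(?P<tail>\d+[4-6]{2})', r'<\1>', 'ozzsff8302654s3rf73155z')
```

'ozzs<8302654>s3r<73155>z'

The pattern matches one or more of one of [6f]; then one or more of a digit, then exactly 2 of a character in [4-6] (captured as 'tail').
Matches: at [4:13] → 'ff8302654'; at [16:22] → 'f73155'.
Each match is replaced using the text its own group 1 captured.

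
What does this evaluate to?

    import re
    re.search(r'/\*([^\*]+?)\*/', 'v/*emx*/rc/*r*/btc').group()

'/*emx*/'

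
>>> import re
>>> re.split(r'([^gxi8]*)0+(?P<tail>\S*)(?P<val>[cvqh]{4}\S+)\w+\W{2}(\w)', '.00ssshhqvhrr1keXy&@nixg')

The pattern matches zero or more of any character except [gxi8] (captured); then one or more of a literal '0'; then zero or more of a non-whitespace character (captured as 'tail'); then exactly 4 of one of [cvqh], then one or more of a non-whitespace character (captured as 'val'); then one or more of a word character, then exactly 2 of a non-word character; then a word character (captured).
Matches to split on: at [0:21] → '.00ssshhqvhrr1keXy&@n'.
`re.split` interleaves the captured-group text with the surrounding fragments.

['', '.0', 'sssh', 'hqvhrr1keX', 'n', 'ixg']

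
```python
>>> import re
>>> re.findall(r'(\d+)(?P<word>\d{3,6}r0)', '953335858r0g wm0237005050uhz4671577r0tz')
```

[('953335', '858r0'), ('4671', '577r0')]

The pattern matches one or more of a digit (captured); then 3 to 6 of a digit, then the literal 'r0' (captured as 'word').
Matches: at [0:11] match '953335858r0', groups = ('953335', '858r0'); at [28:37] match '4671577r0', groups = ('4671', '577r0').
2 groups means each result is a tuple of 2 captured strings — 2 here.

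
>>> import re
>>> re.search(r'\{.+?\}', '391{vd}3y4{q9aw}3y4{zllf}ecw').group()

The match spans [3:7] → '{vd}'.

'{vd}'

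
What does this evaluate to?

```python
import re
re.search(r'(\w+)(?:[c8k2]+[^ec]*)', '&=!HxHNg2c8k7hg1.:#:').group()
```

'HxHNg2c8k7hg1.:#:'

The pattern matches one or more of a word character (captured); then one or more of one of [c8k2], then zero or more of any character except [ec] (non-capturing group).
Unlike `match`, `search` isn't anchored — it looks for the pattern anywhere in the string.
The match spans [3:20] → 'HxHNg2c8k7hg1.:#:'.
Captured: group 1 = 'HxHNg2c8'.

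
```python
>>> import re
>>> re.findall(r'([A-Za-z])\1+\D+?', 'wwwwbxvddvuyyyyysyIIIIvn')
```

['w', 'd', 'y', 'I']

A backreference is literal: `\1` must see the identical characters the first group matched.
Matches: at [0:5] match 'wwwwb', group 1 = 'w'; at [7:10] match 'ddv', group 1 = 'd'; at [11:17] match 'yyyyys', group 1 = 'y'; at [18:23] match 'IIIIv', group 1 = 'I'.
`findall` collects group 1 from each match (4 total).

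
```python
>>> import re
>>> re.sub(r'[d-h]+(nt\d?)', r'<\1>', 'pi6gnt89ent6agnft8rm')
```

This matches one or more of a character in [d-h]; then the literal 'nt', then optionally a digit (captured).
Matches: at [3:7] → 'gnt8'; at [8:12] → 'ent6'.
The replacement refers to a captured group, so each match is rewritten using its own captured text.

'pi6<nt8>9<nt6>agnft8rm'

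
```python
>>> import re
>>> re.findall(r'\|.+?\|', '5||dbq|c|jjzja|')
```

A non-greedy quantifier consumes as few characters as it can — just enough that the remainder of the pattern still matches from where it stops; whatever follows it matches normally.
Since nothing is captured, `findall` lists the 2 matched substrings directly.

['||dbq|', '|jjzja|']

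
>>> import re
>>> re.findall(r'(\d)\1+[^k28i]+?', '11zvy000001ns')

After group 1 captures some text, `\1` only succeeds where that same text appears again.
`findall` collects group 1 from each match (2 total).

['1', '0']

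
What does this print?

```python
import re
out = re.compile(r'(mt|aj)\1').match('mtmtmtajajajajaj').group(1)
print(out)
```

mt

The backreference `\1` re-matches whatever the first group consumed, character for character.
With `match`, the pattern is implicitly anchored at the beginning.
The match spans [0:4] → 'mtmt'.
Captured: group 1 = 'mt'.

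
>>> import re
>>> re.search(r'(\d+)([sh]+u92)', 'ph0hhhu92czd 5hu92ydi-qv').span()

The pattern matches one or more of a digit (captured); then one or more of one of [sh], then the literal 'u92' (captured).
The match spans [2:9] → '0hhhu92'.

(2, 9)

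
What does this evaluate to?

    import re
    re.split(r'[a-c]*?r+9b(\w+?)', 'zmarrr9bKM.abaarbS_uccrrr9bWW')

['zm', 'K', 'M.abaarbS_u', 'W', 'W']

Because the quantifier is non-greedy, it stops expanding at the earliest point where the rest of the pattern can succeed.
With a capturing group present, the delimiter's captured portion is kept in the result list.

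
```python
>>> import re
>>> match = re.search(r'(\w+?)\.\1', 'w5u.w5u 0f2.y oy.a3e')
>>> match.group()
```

'w5u.w5u'

The backreference `\1` re-matches whatever the first group consumed, character for character.
The match spans [0:7] → 'w5u.w5u'.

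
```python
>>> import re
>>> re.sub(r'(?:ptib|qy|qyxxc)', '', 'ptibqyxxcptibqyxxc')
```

'xxcxxc'

Alternation tries branches left to right and keeps the first one that lets the overall match succeed at that position.
Matches: at [0:4] → 'ptib'; at [4:6] → 'qy'; at [9:13] → 'ptib'; at [13:15] → 'qy'.
Each match is replaced by ''.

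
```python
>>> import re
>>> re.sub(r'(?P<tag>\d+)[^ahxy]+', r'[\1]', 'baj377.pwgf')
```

'baj[377]'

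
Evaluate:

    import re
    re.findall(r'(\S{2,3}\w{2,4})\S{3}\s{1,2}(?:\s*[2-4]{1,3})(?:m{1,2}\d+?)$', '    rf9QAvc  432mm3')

The pattern matches 2 to 3 of a non-whitespace character, then 2 to 4 of a word character (captured); then exactly 3 of a non-whitespace character, then 1 to 2 of whitespace; then zero or more of whitespace, then 1 to 3 of a character in [2-4] (non-capturing group); then 1 to 2 of the literal 'm', then one or more of a digit (lazy) (non-capturing group); then anchored at the end.
Walking the string: at [4:19] match 'rf9QAvc  432mm3', group 1 = 'rf9Q'.
With a single group, `findall` returns only what that group captured — 1 item.

['rf9Q']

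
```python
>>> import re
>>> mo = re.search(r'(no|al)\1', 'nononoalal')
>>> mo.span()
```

`\1` has to match the exact text group 1 already captured.
`search` walks the string left to right and returns the first match it finds.
The match spans [0:4] → 'nono'.
Captured: group 1 = 'no'.

(0, 4)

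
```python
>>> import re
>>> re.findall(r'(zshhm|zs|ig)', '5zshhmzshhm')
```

Branches in `(...|...)` are attempted left-to-right; the first branch that allows the whole pattern to succeed is taken.
One capturing group, so `findall` returns just the captured substring from each match — 2 in all.

['zshhm', 'zshhm']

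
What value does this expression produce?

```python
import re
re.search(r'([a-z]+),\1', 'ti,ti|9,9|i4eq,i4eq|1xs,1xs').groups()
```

The match spans [0:5] → 'ti,ti'.
Captured: group 1 = 'ti'.

('ti',)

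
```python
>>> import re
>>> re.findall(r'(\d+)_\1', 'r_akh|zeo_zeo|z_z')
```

[]

Because there's exactly one group, `findall` drops the full match and keeps group 1 from each hit.
Nothing in the string satisfies the pattern, so the list is empty.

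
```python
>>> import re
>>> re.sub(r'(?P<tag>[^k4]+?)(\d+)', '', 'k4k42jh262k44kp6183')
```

'k4k4k44k'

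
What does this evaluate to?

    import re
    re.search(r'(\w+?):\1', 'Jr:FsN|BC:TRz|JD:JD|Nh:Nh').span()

(14, 19)

`\1` is not a pattern — it's the concrete string captured by group 1, re-applied verbatim.
`re.search` tries every starting position until one works.
The match spans [14:19] → 'JD:JD'.
Captured: group 1 = 'JD'.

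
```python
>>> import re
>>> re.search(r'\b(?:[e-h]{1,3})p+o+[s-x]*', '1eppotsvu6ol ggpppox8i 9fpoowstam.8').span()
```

The pattern matches a word boundary (`\b`, zero-width); then 1 to 3 of a character in [e-h] (non-capturing group); then one or more of a literal 'p'; then one or more of the literal 'o', then zero or more of a character in [s-x].
`re.search` scans for the first position where the pattern succeeds.
The match spans [13:20] → 'ggpppox'.

(13, 20)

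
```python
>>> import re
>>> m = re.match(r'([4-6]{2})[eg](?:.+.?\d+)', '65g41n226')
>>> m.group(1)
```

The pattern matches exactly 2 of a character in [4-6] (captured); then one of [eg]; then one or more of any character, then optionally any character, then one or more of a digit (non-capturing group).
`re.match` won't scan ahead — the pattern has to work from the very first character.
The match spans [0:9] → '65g41n226'.
Captured: group 1 = '65'.

'65'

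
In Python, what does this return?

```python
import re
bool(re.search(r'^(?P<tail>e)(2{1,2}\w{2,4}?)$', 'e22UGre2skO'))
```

False

Here nothing in the string fits, so the call returns None, and `bool(None)` is False.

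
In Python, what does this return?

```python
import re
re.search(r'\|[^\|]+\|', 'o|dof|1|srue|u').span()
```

(1, 6)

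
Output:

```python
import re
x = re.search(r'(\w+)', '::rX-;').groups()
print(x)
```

('rX',)

Pattern: one or more of a word character (captured).
`search` walks the string left to right and returns the first match it finds.
The match spans [2:4] → 'rX'.
Captured: group 1 = 'rX'.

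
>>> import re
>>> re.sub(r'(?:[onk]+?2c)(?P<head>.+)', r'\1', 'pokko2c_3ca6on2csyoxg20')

This matches one or more of one of [onk] (lazy), then the literal '2c' (non-capturing group); then one or more of any character (captured as 'head').
Matches: at [1:23] → 'okko2c_3ca6on2csyoxg20'.
The replacement refers to a captured group, so each match is rewritten using its own captured text.

'p_3ca6on2csyoxg20'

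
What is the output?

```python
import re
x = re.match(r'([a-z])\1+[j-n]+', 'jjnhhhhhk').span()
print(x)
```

(0, 3)

After group 1 captures some text, `\1` only succeeds where that same text appears again.
`re.match` won't scan ahead — the pattern has to work from the very first character.
The match spans [0:3] → 'jjn'.
Captured: group 1 = 'j'.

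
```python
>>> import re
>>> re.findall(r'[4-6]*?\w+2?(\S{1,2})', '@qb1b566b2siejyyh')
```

['h']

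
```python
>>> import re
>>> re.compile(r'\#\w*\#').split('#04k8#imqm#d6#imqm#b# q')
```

Splitting on the pattern gives 4 pieces.

['', 'imqm', 'imqm', ' q']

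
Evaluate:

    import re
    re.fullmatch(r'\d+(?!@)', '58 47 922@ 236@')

None

For `fullmatch`, every character of the input must be accounted for by the pattern.
Here there's no way to consume every character, so the call returns None.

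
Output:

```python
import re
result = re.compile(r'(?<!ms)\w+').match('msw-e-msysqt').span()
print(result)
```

(0, 3)

A negative assertion filters positions out without eating any characters.
`re.match` only tries the pattern at the start of the string.
The match spans [0:3] → 'msw'.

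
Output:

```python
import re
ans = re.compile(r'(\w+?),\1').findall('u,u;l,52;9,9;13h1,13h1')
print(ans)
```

['u', '9', '13h1']

`\1` has to match the exact text group 1 already captured.
Scanning left to right: at [0:3] match 'u,u', group 1 = 'u'; at [9:12] match '9,9', group 1 = '9'; at [13:22] match '13h1,13h1', group 1 = '13h1'.
With a single group, `findall` returns only what that group captured — 3 items.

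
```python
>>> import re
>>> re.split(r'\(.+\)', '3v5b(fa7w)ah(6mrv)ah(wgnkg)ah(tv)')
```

Matches to split on: at [4:33] → '(fa7w)ah(6mrv)ah(wgnkg)ah(tv)'.
Splitting on the pattern gives 2 pieces.

['3v5b', '']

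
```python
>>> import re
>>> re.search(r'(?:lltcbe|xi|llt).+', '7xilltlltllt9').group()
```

'xilltlltllt9'

The match spans [1:13] → 'xilltlltllt9'.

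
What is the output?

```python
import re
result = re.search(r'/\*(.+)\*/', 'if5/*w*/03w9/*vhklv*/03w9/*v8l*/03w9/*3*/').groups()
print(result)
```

The match spans [3:41] → '/*w*/03w9/*vhklv*/03w9/*v8l*/03w9/*3*/'.
Captured: group 1 = 'w*/03w9/*vhklv*/03w9/*v8l*/03w9/*3'.

('w*/03w9/*vhklv*/03w9/*v8l*/03w9/*3',)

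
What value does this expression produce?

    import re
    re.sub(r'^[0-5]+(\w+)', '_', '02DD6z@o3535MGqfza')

Pattern: anchored at the start of the string; then one or more of a character in [0-5]; then one or more of a word character (captured).
Matches: at [0:6] → '02DD6z'.
Each match is replaced by '_'.

'_@o3535MGqfza'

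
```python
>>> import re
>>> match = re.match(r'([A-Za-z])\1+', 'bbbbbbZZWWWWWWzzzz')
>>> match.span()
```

(0, 6)

`\1` has to match the exact text group 1 already captured.
`match` is anchored at position 0; if the pattern doesn't fit there, it returns None.
The match spans [0:6] → 'bbbbbb'.
Captured: group 1 = 'b'.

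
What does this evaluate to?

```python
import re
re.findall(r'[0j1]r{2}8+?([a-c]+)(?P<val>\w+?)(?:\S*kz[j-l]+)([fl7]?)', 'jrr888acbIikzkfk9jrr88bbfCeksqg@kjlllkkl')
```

Pattern: one of [0j1], then exactly 2 of a literal 'r', then one or more of the literal '8' (lazy); then one or more of a character in [a-c] (captured); then one or more of a word character (lazy) (captured as 'val'); then zero or more of a non-whitespace character, then the literal 'kz', then one or more of a character in [j-l] (non-capturing group); then optionally one of [fl7] (captured).
Walking the string: at [0:15] match 'jrr888acbIikzkf', groups = ('acb', 'I', 'f').
3 groups means the one result is a tuple of 3 captured strings — 1 here.

[('acb', 'I', 'f')]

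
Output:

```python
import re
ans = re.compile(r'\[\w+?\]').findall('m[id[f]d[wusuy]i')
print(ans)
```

`findall` yields the raw match text (2 of them) because the pattern has no groups.

['[f]', '[wusuy]']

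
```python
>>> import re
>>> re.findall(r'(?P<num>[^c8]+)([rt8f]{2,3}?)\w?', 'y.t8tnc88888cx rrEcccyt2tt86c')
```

[('y.t', '8t'), ('x ', 'rr'), ('yt2t', 't8')]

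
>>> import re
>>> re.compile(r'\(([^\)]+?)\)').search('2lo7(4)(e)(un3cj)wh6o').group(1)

`re.search` tries every starting position until one works.
The match spans [4:7] → '(4)'.
Captured: group 1 = '4'.

'4'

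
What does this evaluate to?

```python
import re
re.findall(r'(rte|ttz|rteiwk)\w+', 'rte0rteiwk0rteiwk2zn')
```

With a single group, `findall` returns only what that group captured — 1 item.

['rte']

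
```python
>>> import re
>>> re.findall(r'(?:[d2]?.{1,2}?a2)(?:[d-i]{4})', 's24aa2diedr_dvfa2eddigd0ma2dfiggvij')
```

['24aa2died', 'dvfa2eddi', 'd0ma2dfig']

This matches optionally one of [d2], then 1 to 2 of any character (lazy), then the literal 'a2' (non-capturing group); then exactly 4 of a character in [d-i] (non-capturing group).
Scanning left to right: at [1:10] → '24aa2died'; at [12:21] → 'dvfa2eddi'; at [22:31] → 'd0ma2dfig'.
Since nothing is captured, `findall` lists the 3 matched substrings directly.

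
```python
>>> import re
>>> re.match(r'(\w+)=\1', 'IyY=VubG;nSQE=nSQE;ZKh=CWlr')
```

None

After group 1 captures some text, `\1` only succeeds where that same text appears again.
`match` is anchored at position 0; if the pattern doesn't fit there, it returns None.
Here the string doesn't start with a match, so the call returns None.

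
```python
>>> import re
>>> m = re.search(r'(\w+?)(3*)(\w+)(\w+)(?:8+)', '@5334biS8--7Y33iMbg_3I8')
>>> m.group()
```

'5334biS8'

The pattern matches one or more of a word character (lazy) (captured); then zero or more of a literal '3' (captured); then one or more of a word character (captured); then one or more of a word character (captured); then one or more of a literal '8' (non-capturing group).
`re.search` tries every starting position until one works.
The match spans [1:9] → '5334biS8'.
Captured: group 1 = '5', group 2 = '33', group 3 = '4bi', group 4 = 'S'.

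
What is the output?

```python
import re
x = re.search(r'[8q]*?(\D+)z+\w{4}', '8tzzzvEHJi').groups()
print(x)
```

The match spans [0:9] → '8tzzzvEHJ'.
Captured: group 1 = 'tzz'.

('tzz',)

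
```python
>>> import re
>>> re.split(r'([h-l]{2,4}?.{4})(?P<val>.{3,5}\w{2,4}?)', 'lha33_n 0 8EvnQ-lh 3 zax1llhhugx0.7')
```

This matches 2 to 4 of a character in [h-l] (lazy), then exactly 4 of any character (captured); then 3 to 5 of any character, then 2 to 4 of a word character (lazy) (captured as 'val').
Matches to split on: at [0:13] → 'lha33_n 0 8Ev'; at [16:29] → 'lh 3 zax1llhh'.
With a capturing group present, the delimiter's captured portion is kept in the result list.

['', 'lha33_', 'n 0 8Ev', 'nQ-', 'lh 3 z', 'ax1llhh', 'ugx0.7']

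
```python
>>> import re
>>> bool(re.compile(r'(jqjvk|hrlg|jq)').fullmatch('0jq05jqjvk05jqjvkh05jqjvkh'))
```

`re.fullmatch` requires the pattern to consume the entire string.
Here there's no way to consume every character, so the call returns None, and `bool(None)` is False.

False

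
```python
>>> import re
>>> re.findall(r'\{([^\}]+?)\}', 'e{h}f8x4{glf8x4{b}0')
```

['h', 'glf8x4{b']

Matches: at [1:4] match '{h}', group 1 = 'h'; at [8:18] match '{glf8x4{b}', group 1 = 'glf8x4{b'.
Because there's exactly one group, `findall` drops the full match and keeps group 1 from each hit.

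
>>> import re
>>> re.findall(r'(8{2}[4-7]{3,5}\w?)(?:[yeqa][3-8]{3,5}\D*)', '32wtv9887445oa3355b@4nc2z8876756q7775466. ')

This matches exactly 2 of the literal '8', then 3 to 5 of a character in [4-7], then optionally a word character (captured); then one of [yeqa], then 3 to 5 of a character in [3-8], then zero or more of a non-digit (non-capturing group).
Matches: at [6:20] match '887445oa3355b@', group 1 = '887445o'; at [25:38] match '8876756q77754', group 1 = '8876756'.
`findall` collects group 1 from each match (2 total).

['887445o', '8876756']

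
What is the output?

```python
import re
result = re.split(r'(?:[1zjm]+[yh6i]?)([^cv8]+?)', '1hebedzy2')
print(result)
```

Pattern: one or more of one of [1zjm], then optionally one of [yh6i] (non-capturing group); then one or more of any character except [cv8] (lazy) (captured).
A non-greedy quantifier consumes as few characters as it can — just enough that the remainder of the pattern still matches from where it stops; whatever follows it matches normally.
Matches to split on: at [0:3] → '1he'; at [6:9] → 'zy2'.
With a capturing group present, the delimiter's captured portion is kept in the result list.

['', 'e', 'bed', '2', '']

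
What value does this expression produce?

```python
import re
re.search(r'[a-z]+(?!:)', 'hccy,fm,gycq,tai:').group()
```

'hccy'

A negative assertion filters positions out without eating any characters.
The match spans [0:4] → 'hccy'.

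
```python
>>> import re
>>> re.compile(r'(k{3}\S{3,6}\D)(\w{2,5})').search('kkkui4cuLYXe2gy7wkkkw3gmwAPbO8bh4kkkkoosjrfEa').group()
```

'kkkui4cuLYXe2gy'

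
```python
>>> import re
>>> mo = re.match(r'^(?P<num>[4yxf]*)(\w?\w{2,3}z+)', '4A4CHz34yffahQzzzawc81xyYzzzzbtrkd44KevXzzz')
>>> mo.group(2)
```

This matches anchored at the start of the string; then zero or more of one of [4yxf] (captured as 'num'); then optionally a word character, then 2 to 3 of a word character, then one or more of the literal 'z' (captured).
`match` is anchored at position 0; if the pattern doesn't fit there, it returns None.
The match spans [0:6] → '4A4CHz'.
Captured: group 1 = '4', group 2 = 'A4CHz'.

'A4CHz'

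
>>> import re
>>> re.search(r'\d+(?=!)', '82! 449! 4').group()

Because the assertion is zero-width, the text it checks is not consumed and won't appear in the result.
The match spans [0:2] → '82'.

'82'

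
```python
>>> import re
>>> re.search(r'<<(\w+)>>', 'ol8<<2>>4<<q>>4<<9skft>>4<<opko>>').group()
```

The match spans [3:8] → '<<2>>'.

'<<2>>'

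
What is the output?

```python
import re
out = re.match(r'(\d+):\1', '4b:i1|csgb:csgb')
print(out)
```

None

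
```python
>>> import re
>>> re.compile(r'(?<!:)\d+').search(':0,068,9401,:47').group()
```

'068'

The negative lookahead/lookbehind blocks any match where the forbidden context is present.
The match spans [3:6] → '068'.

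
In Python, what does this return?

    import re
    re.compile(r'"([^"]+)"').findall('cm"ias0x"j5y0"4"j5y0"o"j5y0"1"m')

['ias0x', '4', 'o', '1']

Matches: at [2:9] match '"ias0x"', group 1 = 'ias0x'; at [13:16] match '"4"', group 1 = '4'; at [20:23] match '"o"', group 1 = 'o'; at [27:30] match '"1"', group 1 = '1'.
With a single group, `findall` returns only what that group captured — 4 items.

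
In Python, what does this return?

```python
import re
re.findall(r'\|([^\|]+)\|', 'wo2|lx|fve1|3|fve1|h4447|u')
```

['lx', '3', 'h4447']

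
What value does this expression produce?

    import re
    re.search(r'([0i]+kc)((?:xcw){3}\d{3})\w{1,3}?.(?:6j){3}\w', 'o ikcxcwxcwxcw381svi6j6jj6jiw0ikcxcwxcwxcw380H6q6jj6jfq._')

None

The pattern matches one or more of one of [0i], then the literal 'kc' (captured); then the literal 'xcw' repeated 3 times, then exactly 3 of a digit (captured); then 1 to 3 of a word character (lazy), then any character; then the literal '6j' repeated 3 times, then a word character.
Here nothing in the string fits, so the call returns None.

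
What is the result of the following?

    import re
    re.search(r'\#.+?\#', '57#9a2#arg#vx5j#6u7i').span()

(2, 7)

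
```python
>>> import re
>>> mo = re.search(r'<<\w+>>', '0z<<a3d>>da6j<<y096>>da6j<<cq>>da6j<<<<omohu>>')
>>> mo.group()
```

`re.search` scans for the first position where the pattern succeeds.
The match spans [2:9] → '<<a3d>>'.

'<<a3d>>'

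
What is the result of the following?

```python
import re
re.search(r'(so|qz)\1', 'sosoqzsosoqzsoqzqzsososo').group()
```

After group 1 captures some text, `\1` only succeeds where that same text appears again.
Unlike `match`, `search` isn't anchored — it looks for the pattern anywhere in the string.
The match spans [0:4] → 'soso'.
Captured: group 1 = 'so'.

'soso'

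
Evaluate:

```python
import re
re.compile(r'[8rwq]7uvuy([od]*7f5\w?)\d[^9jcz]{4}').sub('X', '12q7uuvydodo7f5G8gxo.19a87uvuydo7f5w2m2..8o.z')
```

'12q7uuvydodo7f5G8gxo.19aX8o.z'

This matches one of [8rwq], then the literal '7u', then the literal 'vuy'; then zero or more of one of [od], then the literal '7f5', then optionally a word character (captured); then a digit, then exactly 4 of any character except [9jcz].
Every occurrence is swapped for 'X'.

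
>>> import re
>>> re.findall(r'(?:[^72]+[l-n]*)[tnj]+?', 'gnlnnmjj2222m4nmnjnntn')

Since nothing is captured, `findall` lists the 2 matched substrings directly.

['gnlnnmjj', 'm4nmnjnntn']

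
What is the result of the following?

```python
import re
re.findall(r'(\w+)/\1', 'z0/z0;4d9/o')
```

['z0']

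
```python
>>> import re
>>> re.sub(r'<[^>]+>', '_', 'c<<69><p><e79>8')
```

'c___8'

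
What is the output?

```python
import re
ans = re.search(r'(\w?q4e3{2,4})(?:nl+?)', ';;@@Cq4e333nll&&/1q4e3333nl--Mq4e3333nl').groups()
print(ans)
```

Pattern: optionally a word character, then the literal 'q4e', then 2 to 4 of a literal '3' (captured); then the literal 'n', then one or more of a literal 'l' (lazy) (non-capturing group).
Lazy quantifiers expand one character at a time until the remainder of the pattern can match.
Unlike `match`, `search` isn't anchored — it looks for the pattern anywhere in the string.
The match spans [4:13] → 'Cq4e333nl'.
Captured: group 1 = 'Cq4e333'.

('Cq4e333',)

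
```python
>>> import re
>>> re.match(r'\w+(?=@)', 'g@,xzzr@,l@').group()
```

'g'

Lookahead/lookbehind check context without consuming it, so the matched span excludes the asserted characters.
`match` is anchored at position 0; if the pattern doesn't fit there, it returns None.
The match spans [0:1] → 'g'.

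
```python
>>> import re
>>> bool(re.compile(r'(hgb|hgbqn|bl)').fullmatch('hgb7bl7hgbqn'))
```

`fullmatch` succeeds only if the pattern covers the string from start to end.
Here there's no way to consume every character, so the call returns None, and `bool(None)` is False.

False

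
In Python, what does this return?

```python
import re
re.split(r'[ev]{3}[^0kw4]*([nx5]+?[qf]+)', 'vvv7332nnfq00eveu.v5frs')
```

Pattern: exactly 3 of one of [ev], then zero or more of any character except [0kw4]; then one or more of one of [nx5] (lazy), then one or more of one of [qf] (captured).
`re.split` interleaves the captured-group text with the surrounding fragments.

['', 'nfq', '00', '5f', 'rs']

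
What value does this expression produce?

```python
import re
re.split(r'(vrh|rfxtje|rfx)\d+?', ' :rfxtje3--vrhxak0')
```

[' :', 'rfxtje', '--vrhxak0']

Because the pattern has a capturing group, `split` also inserts each captured text between the pieces.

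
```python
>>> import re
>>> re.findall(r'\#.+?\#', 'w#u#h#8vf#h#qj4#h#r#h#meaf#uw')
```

['#u#', '#8vf#', '#qj4#', '#r#', '#meaf#']

A non-greedy quantifier consumes as few characters as it can — just enough that the remainder of the pattern still matches from where it stops; whatever follows it matches normally.
`findall` yields the raw match text (5 of them) because the pattern has no groups.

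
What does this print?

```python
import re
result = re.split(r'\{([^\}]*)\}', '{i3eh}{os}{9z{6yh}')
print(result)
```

['', 'i3eh', '', 'os', '', '9z{6yh', '']

With a capturing group present, the delimiter's captured portion is kept in the result list.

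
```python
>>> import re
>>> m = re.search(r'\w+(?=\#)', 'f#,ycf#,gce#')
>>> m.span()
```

(0, 1)

Because the assertion is zero-width, the text it checks is not consumed and won't appear in the result.
`search` walks the string left to right and returns the first match it finds.
The match spans [0:1] → 'f'.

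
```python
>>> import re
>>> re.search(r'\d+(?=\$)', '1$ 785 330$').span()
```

(0, 1)

The `(?=…)`/`(?<=…)` assertion just peeks at neighbouring text; it doesn't advance the match position.
`re.search` tries every starting position until one works.
The match spans [0:1] → '1'.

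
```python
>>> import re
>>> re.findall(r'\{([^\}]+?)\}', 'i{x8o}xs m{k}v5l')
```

['x8o', 'k']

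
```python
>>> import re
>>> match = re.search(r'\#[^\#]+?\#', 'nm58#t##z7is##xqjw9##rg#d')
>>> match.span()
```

`search` walks the string left to right and returns the first match it finds.
The match spans [4:7] → '#t#'.

(4, 7)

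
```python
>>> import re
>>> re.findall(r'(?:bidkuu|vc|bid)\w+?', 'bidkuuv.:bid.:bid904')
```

['bidkuuv', 'bid9']

Branches in `(...|...)` are attempted left-to-right; the first branch that allows the whole pattern to succeed is taken.
No capturing groups, so `findall` returns the 2 full match strings.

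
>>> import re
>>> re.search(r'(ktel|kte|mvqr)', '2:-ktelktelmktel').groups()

The match spans [3:7] → 'ktel'.
Captured: group 1 = 'ktel'.

('ktel',)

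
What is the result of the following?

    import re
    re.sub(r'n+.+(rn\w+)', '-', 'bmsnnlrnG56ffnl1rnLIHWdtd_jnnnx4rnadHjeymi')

This matches one or more of a literal 'n', then one or more of any character; then the literal 'rn', then one or more of a word character (captured).
Matches: at [3:42] → 'nnlrnG56ffnl1rnLIHWdtd_jnnnx4rnadHjeymi'.
Every occurrence is swapped for '-'.

'bms-'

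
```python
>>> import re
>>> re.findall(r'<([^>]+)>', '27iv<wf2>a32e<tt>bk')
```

['wf2', 'tt']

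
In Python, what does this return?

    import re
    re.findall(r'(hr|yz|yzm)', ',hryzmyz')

['hr', 'yz', 'yz']

The regex engine tests alternatives in the order written; an earlier branch that matches wins even if a later one would match more.
Walking the string: at [1:3] match 'hr', group 1 = 'hr'; at [3:5] match 'yz', group 1 = 'yz'; at [6:8] match 'yz', group 1 = 'yz'.
One capturing group, so `findall` returns just the captured substring from each match — 3 in all.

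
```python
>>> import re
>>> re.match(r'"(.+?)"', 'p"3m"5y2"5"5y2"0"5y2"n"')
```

None

`re.match` won't scan ahead — the pattern has to work from the very first character.
Here the pattern fails at index 0, so the call returns None.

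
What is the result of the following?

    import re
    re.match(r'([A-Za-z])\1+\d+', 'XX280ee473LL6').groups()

`\1` has to match the exact text group 1 already captured.
With `match`, the pattern is implicitly anchored at the beginning.
The match spans [0:5] → 'XX280'.
Captured: group 1 = 'X'.

('X',)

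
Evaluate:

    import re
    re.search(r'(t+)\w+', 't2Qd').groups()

('t',)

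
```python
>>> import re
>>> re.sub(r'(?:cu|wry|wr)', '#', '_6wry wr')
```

The regex engine tests alternatives in the order written; an earlier branch that matches wins even if a later one would match more.
Matches: at [2:5] → 'wry'; at [6:8] → 'wr'.
Every occurrence is swapped for '#'.

'_6# #'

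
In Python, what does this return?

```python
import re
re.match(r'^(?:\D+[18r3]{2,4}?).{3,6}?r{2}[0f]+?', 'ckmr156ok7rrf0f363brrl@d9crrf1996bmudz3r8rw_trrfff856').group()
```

'ckmr156ok7rrf'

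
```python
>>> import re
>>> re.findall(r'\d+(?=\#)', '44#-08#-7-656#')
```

['44', '08', '656']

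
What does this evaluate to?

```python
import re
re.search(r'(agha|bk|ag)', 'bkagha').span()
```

`re.search` scans for the first position where the pattern succeeds.
The match spans [0:2] → 'bk'.
Captured: group 1 = 'bk'.

(0, 2)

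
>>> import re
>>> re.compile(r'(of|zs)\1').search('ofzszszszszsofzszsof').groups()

`\1` is not a pattern — it's the concrete string captured by group 1, re-applied verbatim.
Unlike `match`, `search` isn't anchored — it looks for the pattern anywhere in the string.
The match spans [2:6] → 'zszs'.
Captured: group 1 = 'zs'.

('zs',)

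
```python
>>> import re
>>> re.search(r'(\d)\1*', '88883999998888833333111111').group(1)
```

`\1` is not a pattern — it's the concrete string captured by group 1, re-applied verbatim.
`re.search` scans for the first position where the pattern succeeds.
The match spans [0:4] → '8888'.
Captured: group 1 = '8'.

'8'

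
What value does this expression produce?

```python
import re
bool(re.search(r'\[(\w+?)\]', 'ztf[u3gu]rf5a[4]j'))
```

True

`search` walks the string left to right and returns the first match it finds.
The match spans [3:9] → '[u3gu]'.
Captured: group 1 = 'u3gu'.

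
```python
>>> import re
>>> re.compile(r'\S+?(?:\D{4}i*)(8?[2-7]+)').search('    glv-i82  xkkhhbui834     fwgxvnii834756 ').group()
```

'glv-i82'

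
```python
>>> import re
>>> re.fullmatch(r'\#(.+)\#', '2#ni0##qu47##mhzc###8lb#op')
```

`re.fullmatch` is like wrapping the pattern in `^…$` (in single-line mode).
Here the string isn't matched end-to-end, so the call returns None.

None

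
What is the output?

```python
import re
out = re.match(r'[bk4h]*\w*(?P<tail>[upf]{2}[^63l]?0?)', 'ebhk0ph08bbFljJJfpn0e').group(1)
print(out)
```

Pattern: zero or more of one of [bk4h], then zero or more of a word character; then exactly 2 of one of [upf], then optionally any character except [63l], then optionally a literal '0' (captured as 'tail').
`re.match` won't scan ahead — the pattern has to work from the very first character.
The match spans [0:20] → 'ebhk0ph08bbFljJJfpn0'.
Captured: group 1 = 'fpn0'.

fpn0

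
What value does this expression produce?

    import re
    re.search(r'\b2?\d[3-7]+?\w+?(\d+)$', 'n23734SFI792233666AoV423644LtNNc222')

Here nothing in the string fits, so the call returns None.

None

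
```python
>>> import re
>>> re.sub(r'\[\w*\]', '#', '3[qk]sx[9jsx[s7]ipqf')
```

Matches: at [1:5] → '[qk]'; at [12:16] → '[s7]'.
Every occurrence is swapped for '#'.

'3#sx[9jsx#ipqf'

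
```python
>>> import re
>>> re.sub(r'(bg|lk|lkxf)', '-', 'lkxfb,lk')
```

'-xfb,-'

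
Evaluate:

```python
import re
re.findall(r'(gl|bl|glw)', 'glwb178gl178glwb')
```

['gl', 'gl', 'gl']

Alternation isn't longest-match — the leftmost alternative that fits at this position is chosen.
Matches: at [0:2] match 'gl', group 1 = 'gl'; at [7:9] match 'gl', group 1 = 'gl'; at [12:14] match 'gl', group 1 = 'gl'.
Because there's exactly one group, `findall` drops the full match and keeps group 1 from each hit.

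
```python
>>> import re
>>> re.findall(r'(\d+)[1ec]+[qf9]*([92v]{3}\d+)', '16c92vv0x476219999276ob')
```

This matches one or more of a digit (captured); then one or more of one of [1ec], then zero or more of one of [qf9]; then exactly 3 of one of [92v], then one or more of a digit (captured).
Matches: at [0:8] match '16c92vv0', groups = ('16', '2vv0'); at [9:21] match '476219999276', groups = ('4762', '99276').
`findall` packs the 2 group values into a tuple for every match.

[('16', '2vv0'), ('4762', '99276')]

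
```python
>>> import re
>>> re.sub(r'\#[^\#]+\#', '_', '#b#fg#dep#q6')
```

'_fg_q6'

Matches: at [0:3] → '#b#'; at [5:10] → '#dep#'.
Every occurrence is swapped for '_'.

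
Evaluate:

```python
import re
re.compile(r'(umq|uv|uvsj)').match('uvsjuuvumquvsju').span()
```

Branches in `(...|...)` are attempted left-to-right; the first branch that allows the whole pattern to succeed is taken.
`match` is anchored at position 0; if the pattern doesn't fit there, it returns None.
The match spans [0:2] → 'uv'.
Captured: group 1 = 'uv'.

(0, 2)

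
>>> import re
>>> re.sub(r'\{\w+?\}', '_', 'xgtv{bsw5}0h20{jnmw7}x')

Matches: at [4:10] → '{bsw5}'; at [14:21] → '{jnmw7}'.
Every occurrence is swapped for '_'.

'xgtv_0h20_x'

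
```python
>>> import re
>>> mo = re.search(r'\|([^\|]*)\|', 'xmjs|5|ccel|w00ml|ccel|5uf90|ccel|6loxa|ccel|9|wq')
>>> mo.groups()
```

`search` walks the string left to right and returns the first match it finds.
The match spans [4:7] → '|5|'.
Captured: group 1 = '5'.

('5',)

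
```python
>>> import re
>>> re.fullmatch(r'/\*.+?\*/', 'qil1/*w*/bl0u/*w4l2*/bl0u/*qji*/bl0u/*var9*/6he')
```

`re.fullmatch` is like wrapping the pattern in `^…$` (in single-line mode).
Here there's no way to consume every character, so the call returns None.

None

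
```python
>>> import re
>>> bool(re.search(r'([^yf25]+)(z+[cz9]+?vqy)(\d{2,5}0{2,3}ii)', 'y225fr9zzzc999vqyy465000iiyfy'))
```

This matches one or more of any character except [yf25] (captured); then one or more of the literal 'z', then one or more of one of [cz9] (lazy), then the literal 'vqy' (captured); then 2 to 5 of a digit, then 2 to 3 of the literal '0', then the literal 'ii' (captured).
Unlike `match`, `search` isn't anchored — it looks for the pattern anywhere in the string.
Here nothing in the string fits, so the call returns None, and `bool(None)` is False.

False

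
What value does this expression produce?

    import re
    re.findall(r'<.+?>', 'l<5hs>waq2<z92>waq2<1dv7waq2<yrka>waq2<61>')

Matches: at [1:6] → '<5hs>'; at [10:15] → '<z92>'; at [19:34] → '<1dv7waq2<yrka>'; at [38:42] → '<61>'.
No capturing groups, so `findall` returns the 4 full match strings.

['<5hs>', '<z92>', '<1dv7waq2<yrka>', '<61>']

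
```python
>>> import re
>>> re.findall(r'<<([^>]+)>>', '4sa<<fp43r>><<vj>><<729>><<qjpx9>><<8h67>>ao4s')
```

Walking the string: at [3:12] match '<<fp43r>>', group 1 = 'fp43r'; at [12:18] match '<<vj>>', group 1 = 'vj'; at [18:25] match '<<729>>', group 1 = '729'; at [25:34] match '<<qjpx9>>', group 1 = 'qjpx9'; at [34:42] match '<<8h67>>', group 1 = '8h67'.
Because there's exactly one group, `findall` drops the full match and keeps group 1 from each hit.

['fp43r', 'vj', '729', 'qjpx9', '8h67']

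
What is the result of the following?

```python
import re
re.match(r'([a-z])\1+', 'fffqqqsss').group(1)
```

`\1` has to match the exact text group 1 already captured.
`match` is anchored at position 0; if the pattern doesn't fit there, it returns None.
The match spans [0:3] → 'fff'.
Captured: group 1 = 'f'.

'f'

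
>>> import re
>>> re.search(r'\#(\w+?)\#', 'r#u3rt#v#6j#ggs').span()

(1, 7)

The match spans [1:7] → '#u3rt#'.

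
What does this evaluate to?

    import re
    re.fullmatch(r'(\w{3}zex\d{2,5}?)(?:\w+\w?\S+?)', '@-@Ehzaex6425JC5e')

None

For `fullmatch`, every character of the input must be accounted for by the pattern.
Here the string isn't matched end-to-end, so the call returns None.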